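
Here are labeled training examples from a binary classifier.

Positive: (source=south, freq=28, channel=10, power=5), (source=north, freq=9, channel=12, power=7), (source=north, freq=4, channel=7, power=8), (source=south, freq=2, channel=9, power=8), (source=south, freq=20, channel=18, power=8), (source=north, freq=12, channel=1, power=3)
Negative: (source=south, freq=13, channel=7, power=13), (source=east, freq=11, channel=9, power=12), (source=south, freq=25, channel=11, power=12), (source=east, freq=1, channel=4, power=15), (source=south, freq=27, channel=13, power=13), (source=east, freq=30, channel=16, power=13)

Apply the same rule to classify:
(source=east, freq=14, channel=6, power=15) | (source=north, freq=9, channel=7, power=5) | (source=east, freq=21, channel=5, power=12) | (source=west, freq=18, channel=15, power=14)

The common property of the 'Positive' items is: power ≤ 8. No 'Negative' item has it.
Negative: (source=east, freq=14, channel=6, power=15), since power = 15. Positive: (source=north, freq=9, channel=7, power=5), since power = 5. Negative: (source=east, freq=21, channel=5, power=12), since power = 12. Negative: (source=west, freq=18, channel=15, power=14), since power = 14.

Negative, Positive, Negative, Negative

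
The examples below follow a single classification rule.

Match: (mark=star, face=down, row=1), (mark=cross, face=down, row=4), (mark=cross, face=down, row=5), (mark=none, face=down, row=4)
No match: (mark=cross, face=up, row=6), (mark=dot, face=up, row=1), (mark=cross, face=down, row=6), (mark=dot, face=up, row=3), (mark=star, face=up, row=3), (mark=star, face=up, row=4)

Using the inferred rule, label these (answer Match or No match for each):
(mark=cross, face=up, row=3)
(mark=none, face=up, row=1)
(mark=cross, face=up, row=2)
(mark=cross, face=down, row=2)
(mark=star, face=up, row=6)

'Match' ⟺ face is down AND row ≤ 5.
(mark=cross, face=up, row=3): No match (face is up, row = 3).
(mark=none, face=up, row=1): No match (face is up, row = 1).
(mark=cross, face=up, row=2): No match (face is up, row = 2).
(mark=cross, face=down, row=2): Match (face is down, row = 2).
(mark=star, face=up, row=6): No match (face is up, row = 6).

No match, No match, No match, Match, No match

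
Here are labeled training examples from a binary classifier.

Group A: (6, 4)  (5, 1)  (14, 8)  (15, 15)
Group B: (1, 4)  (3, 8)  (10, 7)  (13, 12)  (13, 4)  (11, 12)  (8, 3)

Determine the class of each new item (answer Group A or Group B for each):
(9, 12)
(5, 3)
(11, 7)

Group B, Group A, Group A

The common property of the 'Group A' items is: sum is even. No 'Group B' item has it.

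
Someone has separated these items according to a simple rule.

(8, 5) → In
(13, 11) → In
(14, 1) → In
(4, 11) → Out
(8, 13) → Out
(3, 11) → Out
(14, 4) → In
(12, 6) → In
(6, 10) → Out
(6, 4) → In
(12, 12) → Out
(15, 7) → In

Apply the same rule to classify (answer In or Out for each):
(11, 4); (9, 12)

In, Out

Checking candidate rules against both groups, what survives is: first > second.
(11, 4) → 11 > 4 → In.
(9, 12) → 9 < 12 → Out.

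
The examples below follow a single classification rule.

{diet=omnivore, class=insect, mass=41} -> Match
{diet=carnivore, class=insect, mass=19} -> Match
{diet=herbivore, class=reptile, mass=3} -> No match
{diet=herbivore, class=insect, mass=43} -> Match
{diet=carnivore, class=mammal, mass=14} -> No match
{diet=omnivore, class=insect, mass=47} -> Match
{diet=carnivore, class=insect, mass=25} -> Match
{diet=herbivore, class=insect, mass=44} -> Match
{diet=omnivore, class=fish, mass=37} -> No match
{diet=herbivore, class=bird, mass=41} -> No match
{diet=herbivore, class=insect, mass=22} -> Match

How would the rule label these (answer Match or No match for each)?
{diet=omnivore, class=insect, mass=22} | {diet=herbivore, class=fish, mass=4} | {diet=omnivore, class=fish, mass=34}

Match, No match, No match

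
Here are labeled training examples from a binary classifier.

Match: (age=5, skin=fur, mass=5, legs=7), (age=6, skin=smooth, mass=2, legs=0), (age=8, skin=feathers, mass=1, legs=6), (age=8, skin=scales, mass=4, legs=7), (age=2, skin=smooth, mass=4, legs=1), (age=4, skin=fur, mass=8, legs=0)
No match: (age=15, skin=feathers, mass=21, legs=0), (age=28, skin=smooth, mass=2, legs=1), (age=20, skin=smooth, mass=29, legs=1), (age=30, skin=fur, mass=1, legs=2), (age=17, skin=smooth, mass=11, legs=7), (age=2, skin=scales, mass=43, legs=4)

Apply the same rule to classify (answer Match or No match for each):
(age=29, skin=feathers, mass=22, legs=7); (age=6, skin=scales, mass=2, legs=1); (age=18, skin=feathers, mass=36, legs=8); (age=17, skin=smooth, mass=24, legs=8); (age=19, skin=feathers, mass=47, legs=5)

One predicate separates the groups cleanly: age ≤ 8 AND mass ≤ 8.
No match: (age=29, skin=feathers, mass=22, legs=7), since age = 29, mass = 22.
Match: (age=6, skin=scales, mass=2, legs=1), since age = 6, mass = 2.
No match: (age=18, skin=feathers, mass=36, legs=8), since age = 18, mass = 36.
No match: (age=17, skin=smooth, mass=24, legs=8), since age = 17, mass = 24.
No match: (age=19, skin=feathers, mass=47, legs=5), since age = 19, mass = 47.

No match, Match, No match, No match, No match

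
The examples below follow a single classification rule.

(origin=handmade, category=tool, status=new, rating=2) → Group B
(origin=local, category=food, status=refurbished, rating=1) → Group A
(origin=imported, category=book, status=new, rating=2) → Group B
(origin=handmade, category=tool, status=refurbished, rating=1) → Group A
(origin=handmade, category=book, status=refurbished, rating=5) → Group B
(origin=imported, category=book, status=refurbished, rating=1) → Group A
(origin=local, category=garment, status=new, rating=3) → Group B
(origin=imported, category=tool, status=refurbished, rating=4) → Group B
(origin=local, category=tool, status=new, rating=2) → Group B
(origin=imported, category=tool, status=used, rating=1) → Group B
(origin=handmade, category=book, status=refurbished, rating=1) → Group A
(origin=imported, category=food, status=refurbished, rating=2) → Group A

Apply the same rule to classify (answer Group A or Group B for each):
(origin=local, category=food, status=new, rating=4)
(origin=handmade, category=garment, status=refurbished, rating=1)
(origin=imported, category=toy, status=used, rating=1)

Rule: status is refurbished AND rating ≤ 2. This holds for each 'Group A' example and fails for each 'Group B' one.
(origin=local, category=food, status=new, rating=4) → status is new, rating = 4 → Group B.
(origin=handmade, category=garment, status=refurbished, rating=1) → status is refurbished, rating = 1 → Group A.
(origin=imported, category=toy, status=used, rating=1) → status is used, rating = 1 → Group B.

Group B, Group A, Group B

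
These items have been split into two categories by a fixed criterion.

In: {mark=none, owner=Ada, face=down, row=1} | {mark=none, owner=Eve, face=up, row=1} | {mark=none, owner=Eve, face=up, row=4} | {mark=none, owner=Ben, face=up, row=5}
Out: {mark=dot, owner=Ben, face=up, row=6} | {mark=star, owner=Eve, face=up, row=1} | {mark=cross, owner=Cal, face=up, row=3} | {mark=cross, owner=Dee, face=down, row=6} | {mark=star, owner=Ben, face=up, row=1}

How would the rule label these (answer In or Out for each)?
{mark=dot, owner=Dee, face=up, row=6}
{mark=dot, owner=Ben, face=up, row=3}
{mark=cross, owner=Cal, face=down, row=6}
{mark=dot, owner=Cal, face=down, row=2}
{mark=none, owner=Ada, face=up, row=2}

Out, Out, Out, Out, In

Rule: mark is none. This holds for each 'In' example and fails for each 'Out' one.
{mark=dot, owner=Dee, face=up, row=6} → mark is dot → Out. {mark=dot, owner=Ben, face=up, row=3} → mark is dot → Out. {mark=cross, owner=Cal, face=down, row=6} → mark is cross → Out. {mark=dot, owner=Cal, face=down, row=2} → mark is dot → Out. {mark=none, owner=Ada, face=up, row=2} → mark is none → In.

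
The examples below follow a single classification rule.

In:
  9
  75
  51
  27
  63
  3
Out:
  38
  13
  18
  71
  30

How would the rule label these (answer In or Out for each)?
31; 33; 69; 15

The distinguishing property — ≡ 3 (mod 6) — holds for all the 'In' cases and none of the 'Out' cases.

Out, In, In, In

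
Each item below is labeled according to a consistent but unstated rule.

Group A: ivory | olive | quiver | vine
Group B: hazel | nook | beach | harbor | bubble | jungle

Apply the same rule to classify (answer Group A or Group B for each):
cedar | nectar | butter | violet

The simplest hypothesis consistent with all the labels is: contains 'i'.
cedar: Group B (no 'i').
nectar: Group B (no 'i').
butter: Group B (no 'i').
violet: Group A (has 'i').

Group B, Group B, Group B, Group A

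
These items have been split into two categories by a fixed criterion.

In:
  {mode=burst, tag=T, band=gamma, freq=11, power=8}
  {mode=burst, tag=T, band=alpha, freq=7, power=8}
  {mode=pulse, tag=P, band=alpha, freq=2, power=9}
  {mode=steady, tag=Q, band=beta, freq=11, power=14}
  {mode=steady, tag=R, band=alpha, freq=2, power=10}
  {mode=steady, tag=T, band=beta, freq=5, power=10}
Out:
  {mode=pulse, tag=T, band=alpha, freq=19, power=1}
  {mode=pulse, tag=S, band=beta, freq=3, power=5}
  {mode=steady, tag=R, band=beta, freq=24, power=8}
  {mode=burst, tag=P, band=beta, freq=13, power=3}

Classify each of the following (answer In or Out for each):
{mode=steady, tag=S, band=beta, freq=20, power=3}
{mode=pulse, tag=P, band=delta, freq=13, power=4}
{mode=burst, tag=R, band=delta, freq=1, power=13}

Out, Out, In

The rule appears to be: power ≥ 8 AND freq ≤ 11.
{mode=steady, tag=S, band=beta, freq=20, power=3}: Out (power = 3, freq = 20). {mode=pulse, tag=P, band=delta, freq=13, power=4}: Out (power = 4, freq = 13). {mode=burst, tag=R, band=delta, freq=1, power=13}: In (power = 13, freq = 1).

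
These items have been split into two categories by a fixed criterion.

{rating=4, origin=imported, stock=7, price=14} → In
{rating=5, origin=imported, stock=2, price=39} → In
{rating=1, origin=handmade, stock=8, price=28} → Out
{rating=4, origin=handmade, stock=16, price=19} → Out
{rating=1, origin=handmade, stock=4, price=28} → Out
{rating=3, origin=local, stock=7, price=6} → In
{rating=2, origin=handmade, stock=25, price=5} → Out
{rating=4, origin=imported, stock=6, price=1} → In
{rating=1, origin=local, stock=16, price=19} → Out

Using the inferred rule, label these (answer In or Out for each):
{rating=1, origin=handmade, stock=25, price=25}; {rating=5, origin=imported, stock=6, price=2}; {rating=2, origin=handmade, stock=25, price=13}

The common property of the 'In' items is: stock ≤ 7 AND rating ≥ 2. No 'Out' item has it.

Out, In, Out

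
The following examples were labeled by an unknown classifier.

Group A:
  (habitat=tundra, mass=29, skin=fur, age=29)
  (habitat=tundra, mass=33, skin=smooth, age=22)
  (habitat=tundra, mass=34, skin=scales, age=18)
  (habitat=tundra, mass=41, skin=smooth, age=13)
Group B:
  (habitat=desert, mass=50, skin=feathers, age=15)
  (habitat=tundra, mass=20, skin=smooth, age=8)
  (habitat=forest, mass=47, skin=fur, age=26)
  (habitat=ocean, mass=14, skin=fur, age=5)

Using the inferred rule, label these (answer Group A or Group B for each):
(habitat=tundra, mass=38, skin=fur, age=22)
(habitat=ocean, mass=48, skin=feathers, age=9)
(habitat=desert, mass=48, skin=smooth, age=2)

One predicate separates the groups cleanly: habitat is tundra AND age ≥ 13.
(habitat=tundra, mass=38, skin=fur, age=22): habitat is tundra, age = 22, qualifies → Group A. (habitat=ocean, mass=48, skin=feathers, age=9): habitat is ocean, age = 9, does not fit → Group B. (habitat=desert, mass=48, skin=smooth, age=2): habitat is desert, age = 2, does not fit → Group B.

Group A, Group B, Group B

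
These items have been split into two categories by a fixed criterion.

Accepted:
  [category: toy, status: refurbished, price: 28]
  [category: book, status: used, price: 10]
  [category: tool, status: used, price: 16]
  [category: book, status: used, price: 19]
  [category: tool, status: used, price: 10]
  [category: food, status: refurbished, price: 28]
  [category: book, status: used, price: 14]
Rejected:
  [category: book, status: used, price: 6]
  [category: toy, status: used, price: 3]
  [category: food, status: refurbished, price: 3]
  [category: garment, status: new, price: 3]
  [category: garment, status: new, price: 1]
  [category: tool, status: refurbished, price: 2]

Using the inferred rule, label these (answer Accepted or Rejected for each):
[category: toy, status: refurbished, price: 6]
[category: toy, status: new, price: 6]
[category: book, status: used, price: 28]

Rejected, Rejected, Accepted

All 'Accepted' examples share one property — price ≥ 10 — and every 'Rejected' example lacks it.
Rejected: [category: toy, status: refurbished, price: 6], since price = 6. Rejected: [category: toy, status: new, price: 6], since price = 6. Accepted: [category: book, status: used, price: 28], since price = 28.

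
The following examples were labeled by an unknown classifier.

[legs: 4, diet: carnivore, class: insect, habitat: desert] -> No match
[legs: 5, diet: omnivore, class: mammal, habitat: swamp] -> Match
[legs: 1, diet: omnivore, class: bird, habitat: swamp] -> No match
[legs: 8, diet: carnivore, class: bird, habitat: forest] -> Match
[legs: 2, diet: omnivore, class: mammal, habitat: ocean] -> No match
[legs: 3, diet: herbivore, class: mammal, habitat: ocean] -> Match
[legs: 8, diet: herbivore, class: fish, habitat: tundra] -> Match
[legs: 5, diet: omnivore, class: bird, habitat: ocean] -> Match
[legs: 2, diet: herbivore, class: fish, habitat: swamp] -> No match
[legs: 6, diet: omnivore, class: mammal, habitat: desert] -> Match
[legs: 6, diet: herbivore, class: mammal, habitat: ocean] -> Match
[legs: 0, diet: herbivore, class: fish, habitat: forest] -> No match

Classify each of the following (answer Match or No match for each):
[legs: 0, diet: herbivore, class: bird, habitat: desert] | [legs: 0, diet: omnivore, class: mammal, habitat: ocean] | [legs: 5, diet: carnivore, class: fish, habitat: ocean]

No match, No match, Match

Rule: legs = 3 OR legs ≥ 5. This holds for each 'Match' example and fails for each 'No match' one.
[legs: 0, diet: herbivore, class: bird, habitat: desert] — legs = 0, hence No match. [legs: 0, diet: omnivore, class: mammal, habitat: ocean] — legs = 0, hence No match. [legs: 5, diet: carnivore, class: fish, habitat: ocean] — legs = 5, hence Match.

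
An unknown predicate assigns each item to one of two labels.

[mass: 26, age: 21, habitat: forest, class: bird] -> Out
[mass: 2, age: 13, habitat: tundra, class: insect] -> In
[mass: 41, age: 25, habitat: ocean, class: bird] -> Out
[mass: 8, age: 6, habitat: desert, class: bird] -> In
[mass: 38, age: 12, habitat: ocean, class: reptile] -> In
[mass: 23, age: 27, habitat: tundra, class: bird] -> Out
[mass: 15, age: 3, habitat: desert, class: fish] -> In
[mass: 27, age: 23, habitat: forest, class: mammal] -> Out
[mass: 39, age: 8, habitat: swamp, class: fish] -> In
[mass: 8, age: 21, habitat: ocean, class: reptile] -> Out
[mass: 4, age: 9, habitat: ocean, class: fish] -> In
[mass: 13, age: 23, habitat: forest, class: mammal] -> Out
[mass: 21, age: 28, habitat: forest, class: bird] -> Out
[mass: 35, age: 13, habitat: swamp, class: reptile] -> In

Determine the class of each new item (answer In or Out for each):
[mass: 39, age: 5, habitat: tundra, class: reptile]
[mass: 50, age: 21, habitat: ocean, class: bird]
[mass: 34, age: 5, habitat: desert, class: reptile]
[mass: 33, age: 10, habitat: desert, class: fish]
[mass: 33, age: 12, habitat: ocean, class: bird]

In, Out, In, In, In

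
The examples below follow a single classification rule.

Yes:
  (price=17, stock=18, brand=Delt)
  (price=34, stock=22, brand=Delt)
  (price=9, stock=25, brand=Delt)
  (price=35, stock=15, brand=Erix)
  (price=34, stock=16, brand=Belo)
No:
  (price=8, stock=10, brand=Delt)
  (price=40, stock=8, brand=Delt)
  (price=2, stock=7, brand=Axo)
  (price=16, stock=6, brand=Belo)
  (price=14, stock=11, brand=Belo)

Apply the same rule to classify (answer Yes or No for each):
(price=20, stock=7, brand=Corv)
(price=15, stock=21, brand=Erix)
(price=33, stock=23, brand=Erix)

No, Yes, Yes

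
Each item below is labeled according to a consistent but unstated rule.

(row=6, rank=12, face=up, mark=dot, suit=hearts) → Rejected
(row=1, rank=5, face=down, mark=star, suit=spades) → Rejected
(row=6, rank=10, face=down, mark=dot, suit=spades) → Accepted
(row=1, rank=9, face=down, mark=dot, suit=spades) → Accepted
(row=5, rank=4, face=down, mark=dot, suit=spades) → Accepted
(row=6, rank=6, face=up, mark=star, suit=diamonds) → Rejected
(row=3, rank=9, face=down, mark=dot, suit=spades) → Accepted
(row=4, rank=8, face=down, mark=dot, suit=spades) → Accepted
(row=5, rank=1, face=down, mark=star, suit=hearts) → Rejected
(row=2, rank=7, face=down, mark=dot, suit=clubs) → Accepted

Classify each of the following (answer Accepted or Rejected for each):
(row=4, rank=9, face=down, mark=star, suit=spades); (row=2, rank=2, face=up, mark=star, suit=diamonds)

The pattern is that an item is 'Accepted' exactly when: face is down AND mark is dot.
(row=4, rank=9, face=down, mark=star, suit=spades) — face is down, mark is star, hence Rejected.
(row=2, rank=2, face=up, mark=star, suit=diamonds) — face is up, mark is star, hence Rejected.

Rejected, Rejected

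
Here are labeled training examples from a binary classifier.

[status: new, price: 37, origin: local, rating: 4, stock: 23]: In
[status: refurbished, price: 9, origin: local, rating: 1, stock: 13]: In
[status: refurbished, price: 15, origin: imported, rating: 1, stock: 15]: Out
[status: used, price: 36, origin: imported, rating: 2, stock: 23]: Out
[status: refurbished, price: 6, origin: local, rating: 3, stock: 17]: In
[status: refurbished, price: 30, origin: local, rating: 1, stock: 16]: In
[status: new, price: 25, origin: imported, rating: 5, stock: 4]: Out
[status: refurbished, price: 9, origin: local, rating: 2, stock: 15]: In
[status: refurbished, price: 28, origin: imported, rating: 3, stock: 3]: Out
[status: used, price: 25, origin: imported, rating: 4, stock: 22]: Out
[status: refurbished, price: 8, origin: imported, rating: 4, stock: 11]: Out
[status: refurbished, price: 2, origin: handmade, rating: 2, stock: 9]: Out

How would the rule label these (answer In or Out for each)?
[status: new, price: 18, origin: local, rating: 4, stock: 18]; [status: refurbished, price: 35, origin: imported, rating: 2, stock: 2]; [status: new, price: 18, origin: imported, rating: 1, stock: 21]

In, Out, Out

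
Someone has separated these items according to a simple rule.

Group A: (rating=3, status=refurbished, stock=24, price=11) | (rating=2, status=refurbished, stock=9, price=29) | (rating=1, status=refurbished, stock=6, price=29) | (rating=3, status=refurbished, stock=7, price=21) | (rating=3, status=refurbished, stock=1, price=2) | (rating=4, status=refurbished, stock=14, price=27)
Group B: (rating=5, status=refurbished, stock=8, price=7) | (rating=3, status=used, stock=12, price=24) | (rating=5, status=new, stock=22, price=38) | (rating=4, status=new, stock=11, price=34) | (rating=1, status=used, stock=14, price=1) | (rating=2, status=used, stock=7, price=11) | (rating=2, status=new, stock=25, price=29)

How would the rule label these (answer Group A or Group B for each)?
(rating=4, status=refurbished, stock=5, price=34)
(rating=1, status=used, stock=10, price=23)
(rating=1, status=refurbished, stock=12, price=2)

Every 'Group A' example satisfies: status is refurbished AND rating ≤ 4. None of the 'Group B' examples do.
(rating=4, status=refurbished, stock=5, price=34) — status is refurbished, rating = 4, hence Group A.
(rating=1, status=used, stock=10, price=23) — status is used, rating = 1, hence Group B.
(rating=1, status=refurbished, stock=12, price=2) — status is refurbished, rating = 1, hence Group A.

Group A, Group B, Group A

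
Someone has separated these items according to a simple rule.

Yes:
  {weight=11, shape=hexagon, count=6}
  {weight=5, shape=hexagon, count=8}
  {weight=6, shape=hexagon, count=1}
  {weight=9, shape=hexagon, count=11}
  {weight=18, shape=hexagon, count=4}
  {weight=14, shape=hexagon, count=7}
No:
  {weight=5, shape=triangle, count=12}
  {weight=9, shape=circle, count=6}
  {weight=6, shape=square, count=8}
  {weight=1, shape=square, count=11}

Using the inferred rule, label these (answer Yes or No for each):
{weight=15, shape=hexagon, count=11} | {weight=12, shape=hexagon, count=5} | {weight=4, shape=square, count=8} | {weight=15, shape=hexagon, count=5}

Comparing the two groups points to one rule — shape is hexagon.
{weight=15, shape=hexagon, count=11} — shape is hexagon, hence Yes. {weight=12, shape=hexagon, count=5} — shape is hexagon, hence Yes. {weight=4, shape=square, count=8} — shape is square, hence No. {weight=15, shape=hexagon, count=5} — shape is hexagon, hence Yes.

Yes, Yes, No, Yes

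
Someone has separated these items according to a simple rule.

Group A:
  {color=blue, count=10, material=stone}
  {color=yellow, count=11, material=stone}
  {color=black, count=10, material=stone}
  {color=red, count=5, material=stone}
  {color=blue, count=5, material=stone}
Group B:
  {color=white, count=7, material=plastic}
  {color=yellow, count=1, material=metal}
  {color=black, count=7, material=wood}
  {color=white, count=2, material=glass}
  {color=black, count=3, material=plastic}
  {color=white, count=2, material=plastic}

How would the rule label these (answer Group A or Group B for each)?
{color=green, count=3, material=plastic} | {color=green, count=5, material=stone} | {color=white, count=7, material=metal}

Group B, Group A, Group B

A rule that fits every label: material is stone — true of each 'Group A' example, false of each 'Group B' one.
{color=green, count=3, material=plastic} → material is plastic → Group B.
{color=green, count=5, material=stone} → material is stone → Group A.
{color=white, count=7, material=metal} → material is metal → Group B.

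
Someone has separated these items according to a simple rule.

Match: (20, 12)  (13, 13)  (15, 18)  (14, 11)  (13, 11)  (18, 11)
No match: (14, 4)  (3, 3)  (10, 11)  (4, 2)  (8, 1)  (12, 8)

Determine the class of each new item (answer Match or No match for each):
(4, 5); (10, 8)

No match, No match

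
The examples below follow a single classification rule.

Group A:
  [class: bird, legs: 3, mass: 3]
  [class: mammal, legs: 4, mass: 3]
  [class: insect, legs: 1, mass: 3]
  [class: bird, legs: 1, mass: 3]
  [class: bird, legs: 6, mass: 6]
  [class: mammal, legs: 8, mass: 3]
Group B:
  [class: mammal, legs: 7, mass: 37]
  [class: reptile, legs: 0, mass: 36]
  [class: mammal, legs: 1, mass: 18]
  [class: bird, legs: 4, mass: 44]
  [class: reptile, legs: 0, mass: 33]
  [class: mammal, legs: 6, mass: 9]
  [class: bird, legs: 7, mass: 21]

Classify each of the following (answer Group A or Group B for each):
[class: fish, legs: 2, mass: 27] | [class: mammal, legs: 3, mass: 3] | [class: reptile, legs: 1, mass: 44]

Group B, Group A, Group B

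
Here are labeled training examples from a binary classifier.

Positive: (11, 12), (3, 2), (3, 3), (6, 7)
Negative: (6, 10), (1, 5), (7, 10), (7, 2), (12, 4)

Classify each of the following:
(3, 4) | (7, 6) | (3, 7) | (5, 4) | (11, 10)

The classifier is using: |first − second| ≤ 1.
(3, 4): |3−4| = 1, meets the rule → Positive.
(7, 6): |7−6| = 1, meets the rule → Positive.
(3, 7): |3−7| = 4, does not satisfy this → Negative.
(5, 4): |5−4| = 1, meets the rule → Positive.
(11, 10): |11−10| = 1, meets the rule → Positive.

Positive, Positive, Negative, Positive, Positive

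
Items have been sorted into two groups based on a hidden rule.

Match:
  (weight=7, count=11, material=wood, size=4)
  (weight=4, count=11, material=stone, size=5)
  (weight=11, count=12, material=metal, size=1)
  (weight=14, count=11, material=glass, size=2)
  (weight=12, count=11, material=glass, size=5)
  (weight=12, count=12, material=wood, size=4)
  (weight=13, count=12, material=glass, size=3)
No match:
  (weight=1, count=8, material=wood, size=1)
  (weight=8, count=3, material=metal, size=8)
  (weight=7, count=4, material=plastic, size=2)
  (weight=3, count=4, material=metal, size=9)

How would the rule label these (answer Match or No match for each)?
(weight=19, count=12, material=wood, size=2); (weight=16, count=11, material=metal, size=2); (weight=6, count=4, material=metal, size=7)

Match, Match, No match

The simplest hypothesis consistent with all the labels is: count ≥ 11.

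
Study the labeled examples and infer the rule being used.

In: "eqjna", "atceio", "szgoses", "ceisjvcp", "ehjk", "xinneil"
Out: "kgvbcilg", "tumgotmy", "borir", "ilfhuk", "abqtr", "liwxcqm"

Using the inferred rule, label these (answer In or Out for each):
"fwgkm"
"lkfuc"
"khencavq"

The common property of the 'In' items is: contains 'e'. No 'Out' item has it.
"fwgkm": no 'e' — does not pass, so Out.
"lkfuc": no 'e' — does not pass, so Out.
"khencavq": has 'e' — meets the rule, so In.

Out, Out, In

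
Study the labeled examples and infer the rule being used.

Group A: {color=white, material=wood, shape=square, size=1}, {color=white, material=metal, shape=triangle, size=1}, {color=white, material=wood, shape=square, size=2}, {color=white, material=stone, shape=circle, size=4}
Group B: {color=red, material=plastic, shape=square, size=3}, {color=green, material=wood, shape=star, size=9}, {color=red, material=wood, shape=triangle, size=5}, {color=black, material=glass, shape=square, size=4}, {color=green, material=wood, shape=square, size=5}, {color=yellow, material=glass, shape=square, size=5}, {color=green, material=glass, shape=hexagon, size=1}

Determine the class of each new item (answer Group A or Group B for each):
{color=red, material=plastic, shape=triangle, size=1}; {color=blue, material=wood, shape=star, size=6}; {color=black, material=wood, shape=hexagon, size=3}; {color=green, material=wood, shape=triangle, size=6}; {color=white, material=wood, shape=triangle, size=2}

The pattern is that an item is 'Group A' exactly when: color is white.
{color=red, material=plastic, shape=triangle, size=1}: color is red, fails this test → Group B.
{color=blue, material=wood, shape=star, size=6}: color is blue, fails this test → Group B.
{color=black, material=wood, shape=hexagon, size=3}: color is black, fails this test → Group B.
{color=green, material=wood, shape=triangle, size=6}: color is green, fails this test → Group B.
{color=white, material=wood, shape=triangle, size=2}: color is white, checks out → Group A.

Group B, Group B, Group B, Group B, Group A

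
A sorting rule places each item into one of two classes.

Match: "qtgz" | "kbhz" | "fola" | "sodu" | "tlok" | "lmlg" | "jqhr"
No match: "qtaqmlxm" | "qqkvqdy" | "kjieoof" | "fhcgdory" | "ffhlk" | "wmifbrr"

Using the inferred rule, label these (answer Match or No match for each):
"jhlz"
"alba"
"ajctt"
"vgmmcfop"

Rule: length 4. This holds for each 'Match' example and fails for each 'No match' one.

Match, Match, No match, No match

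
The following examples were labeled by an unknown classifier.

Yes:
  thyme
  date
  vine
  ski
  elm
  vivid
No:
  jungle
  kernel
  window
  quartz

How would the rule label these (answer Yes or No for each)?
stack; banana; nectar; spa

Yes, No, No, Yes

One predicate separates the groups cleanly: length ≤ 5.
Yes: stack, since length 5. No: banana, since length 6. No: nectar, since length 6. Yes: spa, since length 3.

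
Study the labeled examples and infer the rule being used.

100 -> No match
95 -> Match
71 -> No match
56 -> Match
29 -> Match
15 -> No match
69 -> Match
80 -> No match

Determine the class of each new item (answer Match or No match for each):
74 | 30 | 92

Match, No match, Match

The rule appears to be: digit sum ≥ 9.
74 → digit sum 7+4 = 11 → Match. 30 → digit sum 3+0 = 3 → No match. 92 → digit sum 9+2 = 11 → Match.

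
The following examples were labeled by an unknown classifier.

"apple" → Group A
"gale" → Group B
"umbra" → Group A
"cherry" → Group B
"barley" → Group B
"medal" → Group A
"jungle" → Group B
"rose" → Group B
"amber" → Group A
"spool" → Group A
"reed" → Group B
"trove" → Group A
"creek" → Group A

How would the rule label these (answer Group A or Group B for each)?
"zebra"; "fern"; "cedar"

Group A, Group B, Group A

One predicate separates the groups cleanly: odd length.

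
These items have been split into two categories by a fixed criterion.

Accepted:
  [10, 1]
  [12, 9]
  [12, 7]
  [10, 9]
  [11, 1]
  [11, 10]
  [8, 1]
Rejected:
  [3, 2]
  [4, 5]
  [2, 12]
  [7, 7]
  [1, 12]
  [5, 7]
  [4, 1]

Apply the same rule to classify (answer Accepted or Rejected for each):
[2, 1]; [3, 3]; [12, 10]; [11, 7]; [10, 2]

Rejected, Rejected, Accepted, Accepted, Accepted

All 'Accepted' examples share one property — first ≥ 8 — and every 'Rejected' example lacks it.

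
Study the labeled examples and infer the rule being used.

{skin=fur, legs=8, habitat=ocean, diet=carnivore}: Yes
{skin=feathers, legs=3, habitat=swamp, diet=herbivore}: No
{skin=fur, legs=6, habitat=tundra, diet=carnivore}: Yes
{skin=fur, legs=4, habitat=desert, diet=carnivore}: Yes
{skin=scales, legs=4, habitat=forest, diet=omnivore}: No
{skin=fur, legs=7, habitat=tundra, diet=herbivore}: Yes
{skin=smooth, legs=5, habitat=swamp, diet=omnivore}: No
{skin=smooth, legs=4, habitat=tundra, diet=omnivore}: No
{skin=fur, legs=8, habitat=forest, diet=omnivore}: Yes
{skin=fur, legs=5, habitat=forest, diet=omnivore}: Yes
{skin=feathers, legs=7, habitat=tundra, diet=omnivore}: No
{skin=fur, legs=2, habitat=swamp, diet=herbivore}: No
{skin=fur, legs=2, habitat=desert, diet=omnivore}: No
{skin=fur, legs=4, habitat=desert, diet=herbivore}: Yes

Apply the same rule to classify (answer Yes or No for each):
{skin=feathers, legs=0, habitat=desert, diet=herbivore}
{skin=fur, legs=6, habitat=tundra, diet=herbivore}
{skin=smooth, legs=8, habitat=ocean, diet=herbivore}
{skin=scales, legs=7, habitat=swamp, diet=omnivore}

Rule: skin is fur AND legs ≥ 3. This holds for each 'Yes' example and fails for each 'No' one.
{skin=feathers, legs=0, habitat=desert, diet=herbivore}: skin is feathers, legs = 0, fails the rule → No. {skin=fur, legs=6, habitat=tundra, diet=herbivore}: skin is fur, legs = 6, qualifies → Yes. {skin=smooth, legs=8, habitat=ocean, diet=herbivore}: skin is smooth, legs = 8, fails the rule → No. {skin=scales, legs=7, habitat=swamp, diet=omnivore}: skin is scales, legs = 7, fails the rule → No.

No, Yes, No, No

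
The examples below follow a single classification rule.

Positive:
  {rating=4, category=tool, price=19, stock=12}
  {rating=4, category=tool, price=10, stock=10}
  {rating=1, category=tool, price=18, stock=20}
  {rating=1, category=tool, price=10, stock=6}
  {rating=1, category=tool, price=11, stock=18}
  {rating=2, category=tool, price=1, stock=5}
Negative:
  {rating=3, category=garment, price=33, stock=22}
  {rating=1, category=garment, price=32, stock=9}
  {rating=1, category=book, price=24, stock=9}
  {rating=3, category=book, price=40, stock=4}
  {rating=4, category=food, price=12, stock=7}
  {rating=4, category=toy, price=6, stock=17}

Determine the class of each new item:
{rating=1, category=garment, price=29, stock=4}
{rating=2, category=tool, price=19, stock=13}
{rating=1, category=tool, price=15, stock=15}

The distinguishing property — category is tool — holds for all the 'Positive' cases and none of the 'Negative' cases.
{rating=1, category=garment, price=29, stock=4}: category is garment — doesn't match, so Negative. {rating=2, category=tool, price=19, stock=13}: category is tool — satisfies this, so Positive. {rating=1, category=tool, price=15, stock=15}: category is tool — satisfies this, so Positive.

Negative, Positive, Positive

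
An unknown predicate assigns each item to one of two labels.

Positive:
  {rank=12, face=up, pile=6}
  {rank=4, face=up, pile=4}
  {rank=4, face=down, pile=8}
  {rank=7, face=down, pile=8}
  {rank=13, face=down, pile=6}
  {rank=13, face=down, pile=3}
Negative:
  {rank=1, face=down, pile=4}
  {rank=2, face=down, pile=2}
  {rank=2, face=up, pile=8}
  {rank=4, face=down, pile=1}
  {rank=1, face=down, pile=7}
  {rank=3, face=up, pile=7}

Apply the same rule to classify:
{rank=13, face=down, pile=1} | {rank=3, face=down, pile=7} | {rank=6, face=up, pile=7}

Negative, Negative, Positive

'Positive' ⟺ pile ≥ 2 AND rank ≥ 4.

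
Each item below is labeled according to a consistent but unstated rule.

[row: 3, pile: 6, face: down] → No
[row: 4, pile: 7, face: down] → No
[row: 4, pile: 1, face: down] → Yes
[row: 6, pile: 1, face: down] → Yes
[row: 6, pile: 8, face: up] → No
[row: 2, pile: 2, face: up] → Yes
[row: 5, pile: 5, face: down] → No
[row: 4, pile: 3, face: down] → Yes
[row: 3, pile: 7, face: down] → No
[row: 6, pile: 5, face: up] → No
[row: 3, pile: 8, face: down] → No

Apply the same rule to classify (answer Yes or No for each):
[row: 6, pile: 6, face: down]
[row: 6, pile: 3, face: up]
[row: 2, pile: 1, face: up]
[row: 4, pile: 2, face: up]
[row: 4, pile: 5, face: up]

No, Yes, Yes, Yes, No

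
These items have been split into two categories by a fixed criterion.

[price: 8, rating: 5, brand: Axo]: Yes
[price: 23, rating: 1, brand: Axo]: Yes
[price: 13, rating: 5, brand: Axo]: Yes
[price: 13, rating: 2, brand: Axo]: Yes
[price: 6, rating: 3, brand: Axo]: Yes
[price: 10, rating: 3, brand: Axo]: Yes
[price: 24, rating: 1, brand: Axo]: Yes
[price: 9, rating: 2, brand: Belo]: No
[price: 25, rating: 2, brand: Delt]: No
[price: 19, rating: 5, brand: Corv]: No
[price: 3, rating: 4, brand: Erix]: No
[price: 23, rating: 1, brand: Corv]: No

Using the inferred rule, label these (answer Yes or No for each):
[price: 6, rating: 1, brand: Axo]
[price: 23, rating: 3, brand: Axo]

Comparing the two groups points to one rule — brand is Axo.

Yes, Yes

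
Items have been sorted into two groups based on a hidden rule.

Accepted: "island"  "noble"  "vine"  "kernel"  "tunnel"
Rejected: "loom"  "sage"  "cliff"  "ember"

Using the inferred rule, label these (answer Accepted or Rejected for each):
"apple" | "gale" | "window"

Every 'Accepted' example satisfies: contains 'n'. None of the 'Rejected' examples do.

Rejected, Rejected, Accepted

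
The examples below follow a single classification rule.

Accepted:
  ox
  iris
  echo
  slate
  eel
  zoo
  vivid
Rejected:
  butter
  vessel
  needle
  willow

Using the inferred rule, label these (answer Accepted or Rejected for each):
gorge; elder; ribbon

The pattern is that an item is 'Accepted' exactly when: length ≤ 5.

Accepted, Accepted, Rejected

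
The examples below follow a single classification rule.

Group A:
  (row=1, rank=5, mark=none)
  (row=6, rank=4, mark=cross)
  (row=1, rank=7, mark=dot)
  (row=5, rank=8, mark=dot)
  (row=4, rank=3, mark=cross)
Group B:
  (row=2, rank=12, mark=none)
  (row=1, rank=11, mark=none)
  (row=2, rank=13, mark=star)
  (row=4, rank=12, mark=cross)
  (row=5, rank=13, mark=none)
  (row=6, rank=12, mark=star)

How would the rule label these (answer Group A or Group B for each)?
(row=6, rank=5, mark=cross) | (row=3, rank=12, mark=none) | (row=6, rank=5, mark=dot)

Group A, Group B, Group A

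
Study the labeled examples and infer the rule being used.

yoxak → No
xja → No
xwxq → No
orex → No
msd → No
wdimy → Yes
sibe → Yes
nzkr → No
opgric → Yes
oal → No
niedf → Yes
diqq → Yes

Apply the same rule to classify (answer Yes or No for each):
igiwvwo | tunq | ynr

Yes, No, No

Rule: contains 'i'. This holds for each 'Yes' example and fails for each 'No' one.
igiwvwo — has 'i', hence Yes.
tunq — no 'i', hence No.
ynr — no 'i', hence No.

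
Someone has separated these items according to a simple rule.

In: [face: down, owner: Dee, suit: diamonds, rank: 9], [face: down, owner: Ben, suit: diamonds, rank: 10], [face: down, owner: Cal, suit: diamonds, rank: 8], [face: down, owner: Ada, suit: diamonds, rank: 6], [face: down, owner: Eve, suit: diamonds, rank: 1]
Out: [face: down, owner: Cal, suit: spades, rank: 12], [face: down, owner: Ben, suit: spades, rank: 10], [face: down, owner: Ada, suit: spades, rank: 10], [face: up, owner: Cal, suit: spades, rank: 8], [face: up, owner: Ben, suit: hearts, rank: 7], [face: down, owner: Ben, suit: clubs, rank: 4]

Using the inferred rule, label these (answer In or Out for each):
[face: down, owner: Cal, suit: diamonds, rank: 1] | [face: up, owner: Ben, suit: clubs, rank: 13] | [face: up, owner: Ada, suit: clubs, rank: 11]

The simplest hypothesis consistent with all the labels is: suit is diamonds.
In: [face: down, owner: Cal, suit: diamonds, rank: 1], since suit is diamonds.
Out: [face: up, owner: Ben, suit: clubs, rank: 13], since suit is clubs.
Out: [face: up, owner: Ada, suit: clubs, rank: 11], since suit is clubs.

In, Out, Out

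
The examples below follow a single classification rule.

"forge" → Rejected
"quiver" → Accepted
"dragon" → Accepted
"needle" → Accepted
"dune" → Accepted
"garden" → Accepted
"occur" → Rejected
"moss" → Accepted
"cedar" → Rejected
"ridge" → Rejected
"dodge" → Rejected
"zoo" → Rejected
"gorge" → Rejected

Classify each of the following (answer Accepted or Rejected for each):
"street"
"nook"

The pattern is that an item is 'Accepted' exactly when: even length.
"street" — length 6, hence Accepted. "nook" — length 4, hence Accepted.

Accepted, Accepted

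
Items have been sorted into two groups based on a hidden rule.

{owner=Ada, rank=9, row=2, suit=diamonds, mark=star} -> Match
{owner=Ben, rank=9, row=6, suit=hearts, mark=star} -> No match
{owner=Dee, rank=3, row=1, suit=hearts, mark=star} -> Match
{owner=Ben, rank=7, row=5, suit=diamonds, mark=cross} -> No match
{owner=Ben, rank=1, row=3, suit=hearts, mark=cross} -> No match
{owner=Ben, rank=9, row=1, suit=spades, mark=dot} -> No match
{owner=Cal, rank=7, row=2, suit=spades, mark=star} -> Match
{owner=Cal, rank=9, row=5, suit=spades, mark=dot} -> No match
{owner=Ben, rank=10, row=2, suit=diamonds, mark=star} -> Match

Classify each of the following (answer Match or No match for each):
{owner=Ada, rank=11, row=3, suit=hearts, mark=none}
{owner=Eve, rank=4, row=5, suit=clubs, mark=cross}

The pattern is that an item is 'Match' exactly when: mark is star AND row ≤ 2.

No match, No match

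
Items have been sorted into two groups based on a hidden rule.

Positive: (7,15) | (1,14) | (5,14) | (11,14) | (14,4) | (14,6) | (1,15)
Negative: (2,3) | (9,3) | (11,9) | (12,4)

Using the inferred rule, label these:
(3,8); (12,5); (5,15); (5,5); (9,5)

Negative, Negative, Positive, Negative, Negative

All 'Positive' examples share one property — max ≥ 14 — and every 'Negative' example lacks it.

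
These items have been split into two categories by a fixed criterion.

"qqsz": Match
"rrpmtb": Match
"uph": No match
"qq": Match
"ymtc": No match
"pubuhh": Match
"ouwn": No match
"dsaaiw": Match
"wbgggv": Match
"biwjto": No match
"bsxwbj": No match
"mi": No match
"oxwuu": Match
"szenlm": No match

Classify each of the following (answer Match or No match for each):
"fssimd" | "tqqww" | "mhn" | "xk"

The rule appears to be: has a double letter.

Match, Match, No match, No match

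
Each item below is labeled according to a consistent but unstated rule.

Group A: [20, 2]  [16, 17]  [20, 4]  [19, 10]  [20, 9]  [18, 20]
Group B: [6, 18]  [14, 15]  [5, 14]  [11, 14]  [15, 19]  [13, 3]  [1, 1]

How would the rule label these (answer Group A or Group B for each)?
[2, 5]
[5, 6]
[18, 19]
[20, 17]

Group B, Group B, Group A, Group A

The rule appears to be: first ≥ 16.
[2, 5]: Group B (first 2).
[5, 6]: Group B (first 5).
[18, 19]: Group A (first 18).
[20, 17]: Group A (first 20).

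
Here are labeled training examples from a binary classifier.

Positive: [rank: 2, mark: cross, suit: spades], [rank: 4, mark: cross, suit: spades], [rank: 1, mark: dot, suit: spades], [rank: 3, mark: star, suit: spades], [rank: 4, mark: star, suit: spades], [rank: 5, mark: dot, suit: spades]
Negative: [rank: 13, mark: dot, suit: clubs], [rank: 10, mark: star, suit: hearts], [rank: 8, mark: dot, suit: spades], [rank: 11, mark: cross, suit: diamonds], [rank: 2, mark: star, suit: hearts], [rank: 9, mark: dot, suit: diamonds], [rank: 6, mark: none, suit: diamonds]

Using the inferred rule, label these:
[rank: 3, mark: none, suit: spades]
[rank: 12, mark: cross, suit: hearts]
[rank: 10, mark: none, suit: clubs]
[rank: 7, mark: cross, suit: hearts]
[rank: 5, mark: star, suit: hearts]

Positive, Negative, Negative, Negative, Negative

The classifier is using: suit is spades AND rank ≤ 5.
[rank: 3, mark: none, suit: spades]: suit is spades, rank = 3 — passes, so Positive.
[rank: 12, mark: cross, suit: hearts]: suit is hearts, rank = 12 — fails this test, so Negative.
[rank: 10, mark: none, suit: clubs]: suit is clubs, rank = 10 — fails this test, so Negative.
[rank: 7, mark: cross, suit: hearts]: suit is hearts, rank = 7 — fails this test, so Negative.
[rank: 5, mark: star, suit: hearts]: suit is hearts, rank = 5 — fails this test, so Negative.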